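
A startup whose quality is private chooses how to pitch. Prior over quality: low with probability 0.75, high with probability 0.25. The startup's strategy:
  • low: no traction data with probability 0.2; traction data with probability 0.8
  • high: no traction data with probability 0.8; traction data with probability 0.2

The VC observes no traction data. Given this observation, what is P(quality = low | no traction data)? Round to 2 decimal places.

P(no traction data) = 0.75·0.2 + 0.25·0.8 = 0.35
P(low | no traction data) = (0.75·0.2) / 0.35 = 0.15 / 0.35 = 0.428571

0.43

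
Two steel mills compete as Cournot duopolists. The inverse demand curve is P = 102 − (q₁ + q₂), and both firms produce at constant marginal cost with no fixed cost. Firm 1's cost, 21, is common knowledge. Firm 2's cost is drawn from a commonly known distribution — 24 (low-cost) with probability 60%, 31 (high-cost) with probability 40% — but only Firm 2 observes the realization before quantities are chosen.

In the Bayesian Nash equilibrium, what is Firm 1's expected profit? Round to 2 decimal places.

Type-c best response for Firm 2: q₂(c) = (102 − c)/2 − q₁/2.
Firm 1 maximizes expected profit; its first-order condition is 102 − 2q₁ − E[q₂] − 21 = 0.
Substituting E[q₂] and solving: E[c₂] = 26.8, so q₁ = (102 − 2·21 + 26.8)/3 = 28.9333.
E[P] = 102 − (q₁ + E[q₂]) = 49.9333; Firm 1's expected profit = (E[P] − 21)·q₁ = (49.9333 − 21)·28.9333 = 837.138.

837.14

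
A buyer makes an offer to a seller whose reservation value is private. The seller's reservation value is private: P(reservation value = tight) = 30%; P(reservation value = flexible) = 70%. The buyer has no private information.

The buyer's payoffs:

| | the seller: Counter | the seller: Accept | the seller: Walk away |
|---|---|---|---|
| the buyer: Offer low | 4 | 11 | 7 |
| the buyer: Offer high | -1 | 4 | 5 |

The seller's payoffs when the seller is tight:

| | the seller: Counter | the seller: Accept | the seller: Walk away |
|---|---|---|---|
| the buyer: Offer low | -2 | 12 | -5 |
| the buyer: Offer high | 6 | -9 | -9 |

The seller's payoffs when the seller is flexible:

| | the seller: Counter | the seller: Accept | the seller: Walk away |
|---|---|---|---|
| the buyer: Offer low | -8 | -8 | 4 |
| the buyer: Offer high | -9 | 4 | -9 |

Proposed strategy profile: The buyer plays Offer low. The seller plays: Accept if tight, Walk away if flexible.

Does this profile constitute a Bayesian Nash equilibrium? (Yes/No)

The buyer plays Offer low: E[Offer low] = 0.3·(11) + 0.7·(7) = 8.2; E[Offer high] = 4.7. Best-responding. ✓
The seller (reservation value tight), facing Offer low: Counter gives -2, Accept gives 12, Walk away gives -5. Proposed Accept is best. ✓
The seller (reservation value flexible), facing Offer low: Counter gives -8, Accept gives -8, Walk away gives 4. Proposed Walk away is best. ✓

Yes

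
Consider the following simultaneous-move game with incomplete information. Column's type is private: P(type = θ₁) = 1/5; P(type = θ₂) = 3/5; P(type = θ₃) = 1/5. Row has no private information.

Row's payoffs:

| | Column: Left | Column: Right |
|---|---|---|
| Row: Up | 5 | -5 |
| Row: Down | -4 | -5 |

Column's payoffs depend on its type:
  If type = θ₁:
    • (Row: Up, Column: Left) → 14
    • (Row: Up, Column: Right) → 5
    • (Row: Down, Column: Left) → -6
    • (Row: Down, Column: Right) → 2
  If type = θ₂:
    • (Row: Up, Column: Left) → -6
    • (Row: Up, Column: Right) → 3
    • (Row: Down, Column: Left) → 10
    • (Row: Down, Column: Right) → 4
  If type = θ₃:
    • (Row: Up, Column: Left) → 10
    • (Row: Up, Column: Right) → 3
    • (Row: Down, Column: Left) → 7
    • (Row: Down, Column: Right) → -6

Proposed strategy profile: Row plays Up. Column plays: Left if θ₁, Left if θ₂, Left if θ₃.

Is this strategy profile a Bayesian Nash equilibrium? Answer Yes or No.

A profile is a BNE iff every type of every player is best-responding given beliefs about the other side.
Row plays Up: E[Up] = 1/5·(5) + 3/5·(5) + 1/5·(5) = 5; E[Down] = -4. Best-responding. ✓
Column (type θ₁), facing Up: Left gives 14, Right gives 5. Proposed Left is best. ✓
Column (type θ₂), facing Up: Left gives -6, Right gives 3. Proposed Left is not best — profitable deviation exists. ✗
Column (type θ₃), facing Up: Left gives 10, Right gives 3. Proposed Left is best. ✓

No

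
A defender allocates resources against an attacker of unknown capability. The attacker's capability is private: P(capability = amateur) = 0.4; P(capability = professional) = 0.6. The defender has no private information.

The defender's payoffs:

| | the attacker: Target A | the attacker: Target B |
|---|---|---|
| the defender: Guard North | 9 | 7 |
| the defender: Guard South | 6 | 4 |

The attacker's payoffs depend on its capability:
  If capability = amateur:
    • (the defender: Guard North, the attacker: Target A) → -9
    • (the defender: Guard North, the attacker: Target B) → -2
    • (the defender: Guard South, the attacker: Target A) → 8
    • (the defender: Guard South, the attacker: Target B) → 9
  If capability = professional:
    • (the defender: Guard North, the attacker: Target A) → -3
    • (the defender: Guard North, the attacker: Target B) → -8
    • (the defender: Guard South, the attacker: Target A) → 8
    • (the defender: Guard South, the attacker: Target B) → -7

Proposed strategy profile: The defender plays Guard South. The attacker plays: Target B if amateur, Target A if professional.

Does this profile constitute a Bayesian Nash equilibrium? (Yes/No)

No

The defender plays Guard South: E[Guard South] = 0.4·(4) + 0.6·(6) = 5.2; E[Guard North] = 8.2. Not best-responding. ✗
The attacker (capability amateur), facing Guard South: Target A gives 8, Target B gives 9. Proposed Target B is best. ✓
The attacker (capability professional), facing Guard South: Target A gives 8, Target B gives -7. Proposed Target A is best. ✓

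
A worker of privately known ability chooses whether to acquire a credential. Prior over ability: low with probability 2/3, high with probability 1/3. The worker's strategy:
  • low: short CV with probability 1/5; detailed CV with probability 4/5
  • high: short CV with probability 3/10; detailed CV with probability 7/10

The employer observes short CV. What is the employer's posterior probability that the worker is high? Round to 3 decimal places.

P(short CV) = (2/3)·(1/5) + (1/3)·(3/10) = 7/30
P(high | short CV) = ((1/3)·(3/10)) / (7/30) = (1/10) / (7/30) = 3/7

0.429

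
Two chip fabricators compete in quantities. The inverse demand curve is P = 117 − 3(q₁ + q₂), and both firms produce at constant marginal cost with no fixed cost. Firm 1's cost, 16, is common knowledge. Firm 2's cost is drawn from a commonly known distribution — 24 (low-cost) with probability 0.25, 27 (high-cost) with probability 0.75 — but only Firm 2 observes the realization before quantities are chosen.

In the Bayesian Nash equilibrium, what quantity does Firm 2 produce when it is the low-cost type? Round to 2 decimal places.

9.32

Type-c best response for Firm 2: q₂(c) = (117 − c)/6 − q₁/2.
Firm 1 maximizes expected profit; its first-order condition is 117 − 6q₁ − 3E[q₂] − 16 = 0.
Substituting E[q₂] and solving: E[c₂] = 26.25, so q₁ = (117 − 2·16 + 26.25)/9 = 12.3611.
q₂(low-cost) = (117 − 24 − 3·12.3611)/6 = 9.31944.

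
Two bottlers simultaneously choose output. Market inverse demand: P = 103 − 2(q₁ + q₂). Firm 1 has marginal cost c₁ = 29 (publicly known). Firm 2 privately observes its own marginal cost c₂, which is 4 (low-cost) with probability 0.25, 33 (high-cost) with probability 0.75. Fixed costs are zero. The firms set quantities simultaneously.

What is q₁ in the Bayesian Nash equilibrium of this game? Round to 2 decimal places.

Firm 2 with cost c maximizes (103 − 2(q₁+q₂) − c)·q₂, giving q₂(c) = (103 − c − 2q₁)/4.
E[c₂] = 0.25·4 + 0.75·33 = 25.75
Firm 1's FOC against E[q₂] yields q₁ = (103 − 2·29 + E[c₂])/6 = (103 − 58 + 25.75)/6 = 11.7917.

11.79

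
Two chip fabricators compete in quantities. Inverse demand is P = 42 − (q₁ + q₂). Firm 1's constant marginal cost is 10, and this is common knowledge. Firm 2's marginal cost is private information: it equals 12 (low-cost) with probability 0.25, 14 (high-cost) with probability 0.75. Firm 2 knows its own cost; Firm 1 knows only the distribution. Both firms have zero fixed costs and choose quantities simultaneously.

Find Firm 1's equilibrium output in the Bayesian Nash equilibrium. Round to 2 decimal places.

Type-c best response for Firm 2: q₂(c) = (42 − c)/2 − q₁/2.
Firm 1 maximizes expected profit; its first-order condition is 42 − 2q₁ − E[q₂] − 10 = 0.
Substituting E[q₂] and solving: E[c₂] = 13.5, so q₁ = (42 − 2·10 + 13.5)/3 = 11.8333.

11.83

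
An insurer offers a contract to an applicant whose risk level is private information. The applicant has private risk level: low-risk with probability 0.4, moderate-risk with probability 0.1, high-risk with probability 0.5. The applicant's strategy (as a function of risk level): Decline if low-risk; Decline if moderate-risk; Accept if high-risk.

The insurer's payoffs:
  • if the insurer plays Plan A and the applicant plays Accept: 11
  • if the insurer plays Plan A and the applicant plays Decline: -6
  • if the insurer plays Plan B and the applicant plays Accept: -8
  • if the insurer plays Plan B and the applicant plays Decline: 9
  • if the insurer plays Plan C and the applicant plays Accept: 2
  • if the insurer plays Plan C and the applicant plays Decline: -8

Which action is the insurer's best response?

Compute the insurer's expected payoff for each action, taking the expectation over the applicant's type.
E[Plan A] = 0.4·(-6) + 0.1·(-6) + 0.5·(11) = 2.5
E[Plan B] = 0.4·(9) + 0.1·(9) + 0.5·(-8) = 0.5
E[Plan C] = 0.4·(-8) + 0.1·(-8) + 0.5·(2) = -3
Best response: Plan A (2.5 is the largest).

Plan A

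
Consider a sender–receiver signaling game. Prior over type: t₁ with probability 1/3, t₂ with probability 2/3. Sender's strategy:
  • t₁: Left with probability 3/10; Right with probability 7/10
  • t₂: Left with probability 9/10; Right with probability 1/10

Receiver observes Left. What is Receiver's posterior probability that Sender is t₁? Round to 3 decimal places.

P(Left) = (1/3)·(3/10) + (2/3)·(9/10) = 7/10
P(t₁ | Left) = ((1/3)·(3/10)) / (7/10) = (1/10) / (7/10) = 1/7

0.143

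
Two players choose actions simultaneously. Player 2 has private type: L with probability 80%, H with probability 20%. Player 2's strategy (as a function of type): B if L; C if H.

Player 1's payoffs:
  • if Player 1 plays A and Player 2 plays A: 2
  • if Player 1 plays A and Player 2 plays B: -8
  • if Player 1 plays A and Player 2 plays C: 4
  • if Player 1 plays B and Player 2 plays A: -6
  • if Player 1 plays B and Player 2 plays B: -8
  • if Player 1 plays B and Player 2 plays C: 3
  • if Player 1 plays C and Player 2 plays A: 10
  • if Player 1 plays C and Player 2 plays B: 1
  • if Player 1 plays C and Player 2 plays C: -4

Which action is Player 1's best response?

E[A] = 0.8·(-8) + 0.2·(4) = -5.6
E[B] = 0.8·(-8) + 0.2·(3) = -5.8
E[C] = 0.8·(1) + 0.2·(-4) = 0
Best response: C (0 is the largest).

C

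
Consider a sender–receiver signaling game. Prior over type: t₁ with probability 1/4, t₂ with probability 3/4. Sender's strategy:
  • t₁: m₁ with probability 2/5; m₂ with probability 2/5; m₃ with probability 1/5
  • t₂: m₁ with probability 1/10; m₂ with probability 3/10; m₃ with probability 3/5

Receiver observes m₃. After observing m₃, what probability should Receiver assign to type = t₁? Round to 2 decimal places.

P(m₃) = (1/4)·(1/5) + (3/4)·(3/5) = 1/2
P(t₁ | m₃) = ((1/4)·(1/5)) / (1/2) = (1/20) / (1/2) = 1/10

0.10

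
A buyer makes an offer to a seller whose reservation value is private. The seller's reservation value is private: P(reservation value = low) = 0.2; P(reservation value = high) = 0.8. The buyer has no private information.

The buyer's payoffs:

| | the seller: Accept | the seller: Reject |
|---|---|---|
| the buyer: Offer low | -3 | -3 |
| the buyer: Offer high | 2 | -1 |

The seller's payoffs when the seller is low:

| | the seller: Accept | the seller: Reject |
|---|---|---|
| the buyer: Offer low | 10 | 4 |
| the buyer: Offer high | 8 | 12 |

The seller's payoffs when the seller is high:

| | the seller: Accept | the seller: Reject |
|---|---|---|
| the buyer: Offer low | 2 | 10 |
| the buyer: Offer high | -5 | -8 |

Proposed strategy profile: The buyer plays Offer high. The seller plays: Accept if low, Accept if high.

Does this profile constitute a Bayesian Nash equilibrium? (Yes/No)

The buyer plays Offer high: E[Offer high] = 0.2·(2) + 0.8·(2) = 2; E[Offer low] = -3. Best-responding. ✓
The seller (reservation value low), facing Offer high: Accept gives 8, Reject gives 12. Proposed Accept is not best — profitable deviation exists. ✗
The seller (reservation value high), facing Offer high: Accept gives -5, Reject gives -8. Proposed Accept is best. ✓

No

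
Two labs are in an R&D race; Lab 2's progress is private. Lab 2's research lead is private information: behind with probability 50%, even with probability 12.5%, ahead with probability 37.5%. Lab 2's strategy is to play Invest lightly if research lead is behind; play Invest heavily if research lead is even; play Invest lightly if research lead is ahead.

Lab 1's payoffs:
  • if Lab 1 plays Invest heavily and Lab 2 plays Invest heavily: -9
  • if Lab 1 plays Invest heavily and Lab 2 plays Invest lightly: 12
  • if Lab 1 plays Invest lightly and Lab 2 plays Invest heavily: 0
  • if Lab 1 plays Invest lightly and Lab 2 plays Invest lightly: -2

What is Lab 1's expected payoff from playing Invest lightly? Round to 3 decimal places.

Take the expectation over Lab 2's research lead, weighting each type's action by its prior probability.
E[Invest lightly] = 0.5·(-2) + 0.125·0 + 0.375·(-2) = (-1) + 0 + (-0.75) = -1.75

-1.750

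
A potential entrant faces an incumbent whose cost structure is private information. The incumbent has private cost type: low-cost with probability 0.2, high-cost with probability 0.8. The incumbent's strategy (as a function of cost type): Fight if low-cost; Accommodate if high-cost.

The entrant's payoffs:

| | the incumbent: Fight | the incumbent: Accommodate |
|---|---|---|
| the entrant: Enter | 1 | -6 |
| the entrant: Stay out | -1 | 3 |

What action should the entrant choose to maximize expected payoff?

Compute the entrant's expected payoff for each action, taking the expectation over the incumbent's type.
E[Enter] = 0.2·(1) + 0.8·(-6) = -4.6
E[Stay out] = 0.2·(-1) + 0.8·(3) = 2.2
Best response: Stay out (2.2 is the largest).

Stay out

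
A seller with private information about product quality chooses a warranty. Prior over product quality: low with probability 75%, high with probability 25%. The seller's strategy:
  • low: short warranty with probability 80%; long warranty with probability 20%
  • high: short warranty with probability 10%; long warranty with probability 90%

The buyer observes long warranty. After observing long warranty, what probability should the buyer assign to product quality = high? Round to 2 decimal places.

0.60

Apply Bayes' rule using the sender's strategy as the likelihood.
P(long warranty) = 0.75·0.2 + 0.25·0.9 = 0.375
P(high | long warranty) = (0.25·0.9) / 0.375 = 0.225 / 0.375 = 0.6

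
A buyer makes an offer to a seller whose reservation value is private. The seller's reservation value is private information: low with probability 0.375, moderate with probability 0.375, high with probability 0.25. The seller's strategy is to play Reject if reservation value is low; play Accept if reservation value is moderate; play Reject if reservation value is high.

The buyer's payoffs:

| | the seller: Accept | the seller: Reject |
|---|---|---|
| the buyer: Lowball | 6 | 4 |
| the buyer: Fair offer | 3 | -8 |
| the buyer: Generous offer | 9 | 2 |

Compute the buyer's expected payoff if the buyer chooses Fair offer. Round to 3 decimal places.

Take the expectation over the seller's reservation value, weighting each type's action by its prior probability.
E[Fair offer] = 0.375·(-8) + 0.375·3 + 0.25·(-8) = (-3) + 1.125 + (-2) = -3.875

-3.875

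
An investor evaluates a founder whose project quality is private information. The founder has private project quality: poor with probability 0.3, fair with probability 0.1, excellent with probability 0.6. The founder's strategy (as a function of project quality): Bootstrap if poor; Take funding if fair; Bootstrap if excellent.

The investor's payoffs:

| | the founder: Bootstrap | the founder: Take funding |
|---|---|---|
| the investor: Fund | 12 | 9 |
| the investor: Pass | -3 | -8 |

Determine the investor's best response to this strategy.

Fund

Compute the investor's expected payoff for each action, taking the expectation over the founder's type.
E[Fund] = 0.3·(12) + 0.1·(9) + 0.6·(12) = 11.7
E[Pass] = 0.3·(-3) + 0.1·(-8) + 0.6·(-3) = -3.5
Best response: Fund (11.7 is the largest).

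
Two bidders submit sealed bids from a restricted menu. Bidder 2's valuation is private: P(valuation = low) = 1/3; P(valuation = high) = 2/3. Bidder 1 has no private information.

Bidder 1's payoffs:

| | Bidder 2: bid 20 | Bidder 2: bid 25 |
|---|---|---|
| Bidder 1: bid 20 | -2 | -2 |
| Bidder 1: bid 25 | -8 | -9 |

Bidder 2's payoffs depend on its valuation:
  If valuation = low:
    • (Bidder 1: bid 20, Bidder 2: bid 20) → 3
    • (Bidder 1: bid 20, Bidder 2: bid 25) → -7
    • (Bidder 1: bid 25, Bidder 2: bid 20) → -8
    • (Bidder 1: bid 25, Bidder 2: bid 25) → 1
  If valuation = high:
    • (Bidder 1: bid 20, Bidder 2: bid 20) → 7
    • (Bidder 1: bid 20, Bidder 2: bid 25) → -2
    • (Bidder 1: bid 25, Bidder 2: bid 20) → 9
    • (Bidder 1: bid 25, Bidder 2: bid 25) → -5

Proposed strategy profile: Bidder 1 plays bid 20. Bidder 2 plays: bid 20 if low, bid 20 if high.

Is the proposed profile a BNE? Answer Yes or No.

Yes

Bidder 1 plays bid 20: E[bid 20] = 1/3·(-2) + 2/3·(-2) = -2; E[bid 25] = -8. Best-responding. ✓
Bidder 2 (valuation low), facing bid 20: bid 20 gives 3, bid 25 gives -7. Proposed bid 20 is best. ✓
Bidder 2 (valuation high), facing bid 20: bid 20 gives 7, bid 25 gives -2. Proposed bid 20 is best. ✓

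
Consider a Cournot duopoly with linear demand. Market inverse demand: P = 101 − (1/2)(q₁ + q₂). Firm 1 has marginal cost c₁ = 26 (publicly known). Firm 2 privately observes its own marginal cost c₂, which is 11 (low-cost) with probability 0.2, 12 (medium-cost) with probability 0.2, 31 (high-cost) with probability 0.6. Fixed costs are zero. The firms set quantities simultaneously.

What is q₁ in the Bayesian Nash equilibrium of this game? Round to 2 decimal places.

48.13

Firm 2 with cost c maximizes (101 − (1/2)(q₁+q₂) − c)·q₂, giving q₂(c) = (101 − c − (1/2)q₁).
E[c₂] = 0.2·11 + 0.2·12 + 0.6·31 = 23.2
Firm 1's FOC against E[q₂] yields q₁ = (101 − 2·26 + E[c₂])/(3/2) = (101 − 52 + 23.2)/(3/2) = 48.1333.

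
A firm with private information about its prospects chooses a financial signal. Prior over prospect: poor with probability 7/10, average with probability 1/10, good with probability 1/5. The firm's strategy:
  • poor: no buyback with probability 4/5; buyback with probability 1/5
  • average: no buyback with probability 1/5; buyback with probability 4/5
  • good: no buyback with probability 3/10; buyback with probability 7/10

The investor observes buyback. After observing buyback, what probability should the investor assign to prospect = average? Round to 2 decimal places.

0.22

Apply Bayes' rule using the sender's strategy as the likelihood.
P(buyback) = (7/10)·(1/5) + (1/10)·(4/5) + (1/5)·(7/10) = 9/25
P(average | buyback) = ((1/10)·(4/5)) / (9/25) = (2/25) / (9/25) = 2/9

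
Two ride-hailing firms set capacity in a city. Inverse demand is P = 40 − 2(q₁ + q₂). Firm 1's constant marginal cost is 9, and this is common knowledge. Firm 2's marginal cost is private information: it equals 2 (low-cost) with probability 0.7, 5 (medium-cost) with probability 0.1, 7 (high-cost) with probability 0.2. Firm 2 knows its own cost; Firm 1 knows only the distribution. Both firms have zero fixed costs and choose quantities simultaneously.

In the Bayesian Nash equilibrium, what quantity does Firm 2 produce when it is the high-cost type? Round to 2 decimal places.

Type-c best response for Firm 2: q₂(c) = (40 − c)/4 − q₁/2.
Firm 1 maximizes expected profit; its first-order condition is 40 − 4q₁ − 2E[q₂] − 9 = 0.
Substituting E[q₂] and solving: E[c₂] = 3.3, so q₁ = (40 − 2·9 + 3.3)/6 = 4.21667.
q₂(high-cost) = (40 − 7 − 2·4.21667)/4 = 6.14167.

6.14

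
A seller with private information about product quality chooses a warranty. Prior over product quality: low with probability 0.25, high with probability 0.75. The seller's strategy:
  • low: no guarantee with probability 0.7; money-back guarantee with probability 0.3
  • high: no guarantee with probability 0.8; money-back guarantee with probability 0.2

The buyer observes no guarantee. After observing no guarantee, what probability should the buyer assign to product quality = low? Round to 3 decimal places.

0.226

Apply Bayes' rule using the sender's strategy as the likelihood.
P(no guarantee) = 0.25·0.7 + 0.75·0.8 = 0.775
P(low | no guarantee) = (0.25·0.7) / 0.775 = 0.175 / 0.775 = 0.225806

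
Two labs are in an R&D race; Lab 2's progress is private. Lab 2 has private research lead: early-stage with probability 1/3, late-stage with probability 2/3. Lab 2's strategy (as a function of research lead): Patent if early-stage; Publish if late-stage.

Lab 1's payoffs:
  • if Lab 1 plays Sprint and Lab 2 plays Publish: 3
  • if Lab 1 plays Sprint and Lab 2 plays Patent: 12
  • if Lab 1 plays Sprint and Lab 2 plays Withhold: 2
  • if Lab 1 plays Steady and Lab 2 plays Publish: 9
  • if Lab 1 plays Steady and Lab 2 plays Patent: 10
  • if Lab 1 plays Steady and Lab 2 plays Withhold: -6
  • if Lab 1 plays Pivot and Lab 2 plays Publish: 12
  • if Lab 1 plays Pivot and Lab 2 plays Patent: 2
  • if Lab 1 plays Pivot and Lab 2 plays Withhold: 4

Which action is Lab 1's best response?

Steady

Compute Lab 1's expected payoff for each action, taking the expectation over Lab 2's type.
E[Sprint] = 1/3·(12) + 2/3·(3) = 6
E[Steady] = 1/3·(10) + 2/3·(9) = 28/3
E[Pivot] = 1/3·(2) + 2/3·(12) = 26/3
Best response: Steady (28/3 is the largest).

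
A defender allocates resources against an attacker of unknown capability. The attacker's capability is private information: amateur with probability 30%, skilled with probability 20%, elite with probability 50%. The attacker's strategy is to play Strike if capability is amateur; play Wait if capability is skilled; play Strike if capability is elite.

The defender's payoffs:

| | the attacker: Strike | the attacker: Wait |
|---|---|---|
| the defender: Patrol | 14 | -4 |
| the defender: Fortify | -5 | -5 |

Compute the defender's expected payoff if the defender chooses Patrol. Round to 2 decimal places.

10.40

Take the expectation over the attacker's capability, weighting each type's action by its prior probability.
E[Patrol] = 0.3·14 + 0.2·(-4) + 0.5·14 = 4.2 + (-0.8) + 7 = 10.4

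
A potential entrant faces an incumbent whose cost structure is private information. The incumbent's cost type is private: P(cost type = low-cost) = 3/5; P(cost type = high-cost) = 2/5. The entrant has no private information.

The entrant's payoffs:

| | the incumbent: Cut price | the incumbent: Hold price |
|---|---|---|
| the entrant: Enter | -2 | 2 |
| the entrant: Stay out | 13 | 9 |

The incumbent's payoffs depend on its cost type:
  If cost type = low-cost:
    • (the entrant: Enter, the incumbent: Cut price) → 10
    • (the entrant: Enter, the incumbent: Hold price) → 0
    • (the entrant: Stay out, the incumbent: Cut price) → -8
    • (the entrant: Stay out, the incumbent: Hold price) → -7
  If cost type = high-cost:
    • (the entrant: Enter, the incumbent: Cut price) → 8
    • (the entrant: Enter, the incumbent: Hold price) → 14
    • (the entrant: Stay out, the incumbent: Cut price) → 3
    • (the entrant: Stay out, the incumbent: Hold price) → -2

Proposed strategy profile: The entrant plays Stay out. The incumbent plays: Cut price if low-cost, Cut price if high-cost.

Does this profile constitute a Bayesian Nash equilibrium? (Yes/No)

The entrant plays Stay out: E[Stay out] = 3/5·(13) + 2/5·(13) = 13; E[Enter] = -2. Best-responding. ✓
The incumbent (cost type low-cost), facing Stay out: Cut price gives -8, Hold price gives -7. Proposed Cut price is not best — profitable deviation exists. ✗
The incumbent (cost type high-cost), facing Stay out: Cut price gives 3, Hold price gives -2. Proposed Cut price is best. ✓

No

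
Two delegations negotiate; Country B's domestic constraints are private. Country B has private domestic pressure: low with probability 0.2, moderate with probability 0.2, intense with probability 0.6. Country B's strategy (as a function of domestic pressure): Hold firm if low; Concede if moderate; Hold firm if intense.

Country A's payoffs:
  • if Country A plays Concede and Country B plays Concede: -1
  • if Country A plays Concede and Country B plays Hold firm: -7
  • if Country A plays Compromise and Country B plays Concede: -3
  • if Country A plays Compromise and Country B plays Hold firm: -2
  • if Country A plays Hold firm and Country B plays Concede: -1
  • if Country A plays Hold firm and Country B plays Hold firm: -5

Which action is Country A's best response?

Compromise

Compute Country A's expected payoff for each action, taking the expectation over Country B's type.
E[Concede] = 0.2·(-7) + 0.2·(-1) + 0.6·(-7) = -5.8
E[Compromise] = 0.2·(-2) + 0.2·(-3) + 0.6·(-2) = -2.2
E[Hold firm] = 0.2·(-5) + 0.2·(-1) + 0.6·(-5) = -4.2
Best response: Compromise (-2.2 is the largest).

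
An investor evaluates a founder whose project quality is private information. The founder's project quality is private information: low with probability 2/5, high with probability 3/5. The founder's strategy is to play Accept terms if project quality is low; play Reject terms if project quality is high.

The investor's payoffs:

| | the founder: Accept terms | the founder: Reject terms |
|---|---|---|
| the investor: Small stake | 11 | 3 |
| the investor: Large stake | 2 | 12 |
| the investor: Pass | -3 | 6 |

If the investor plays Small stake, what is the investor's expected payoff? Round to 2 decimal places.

E[Small stake] = 2/5·11 + 3/5·3 = 22/5 + 9/5 = 31/5

6.20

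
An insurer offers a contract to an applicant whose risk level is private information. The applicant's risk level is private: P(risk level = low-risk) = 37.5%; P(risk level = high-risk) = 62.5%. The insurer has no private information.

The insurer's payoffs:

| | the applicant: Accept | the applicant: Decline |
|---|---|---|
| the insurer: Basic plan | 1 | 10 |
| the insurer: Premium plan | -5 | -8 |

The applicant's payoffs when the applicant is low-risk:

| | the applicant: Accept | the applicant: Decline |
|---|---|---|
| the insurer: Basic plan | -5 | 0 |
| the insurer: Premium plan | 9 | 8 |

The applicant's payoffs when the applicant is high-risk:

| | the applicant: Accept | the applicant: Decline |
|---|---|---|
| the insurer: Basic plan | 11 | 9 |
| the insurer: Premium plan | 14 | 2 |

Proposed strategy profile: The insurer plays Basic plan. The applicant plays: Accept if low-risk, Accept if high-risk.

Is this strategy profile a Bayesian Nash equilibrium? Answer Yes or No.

The insurer plays Basic plan: E[Basic plan] = 0.375·(1) + 0.625·(1) = 1; E[Premium plan] = -5. Best-responding. ✓
The applicant (risk level low-risk), facing Basic plan: Accept gives -5, Decline gives 0. Proposed Accept is not best — profitable deviation exists. ✗
The applicant (risk level high-risk), facing Basic plan: Accept gives 11, Decline gives 9. Proposed Accept is best. ✓

No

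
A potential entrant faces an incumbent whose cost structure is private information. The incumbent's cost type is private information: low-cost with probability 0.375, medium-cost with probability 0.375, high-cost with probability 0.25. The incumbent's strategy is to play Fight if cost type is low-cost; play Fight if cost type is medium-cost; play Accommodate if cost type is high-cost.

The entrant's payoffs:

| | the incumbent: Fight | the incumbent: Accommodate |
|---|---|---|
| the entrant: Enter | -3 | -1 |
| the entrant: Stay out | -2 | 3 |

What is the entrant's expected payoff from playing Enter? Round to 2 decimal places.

-2.50

Take the expectation over the incumbent's cost type, weighting each type's action by its prior probability.
E[Enter] = 0.375·(-3) + 0.375·(-3) + 0.25·(-1) = (-1.125) + (-1.125) + (-0.25) = -2.5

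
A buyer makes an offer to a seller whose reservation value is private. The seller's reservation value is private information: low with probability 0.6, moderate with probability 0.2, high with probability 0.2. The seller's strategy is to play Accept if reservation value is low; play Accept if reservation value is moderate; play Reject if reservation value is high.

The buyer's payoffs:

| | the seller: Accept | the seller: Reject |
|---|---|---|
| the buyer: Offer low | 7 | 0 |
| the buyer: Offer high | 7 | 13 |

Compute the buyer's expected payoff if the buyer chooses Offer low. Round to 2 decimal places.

5.60

E[Offer low] = 0.6·7 + 0.2·7 + 0.2·0 = 4.2 + 1.4 + 0 = 5.6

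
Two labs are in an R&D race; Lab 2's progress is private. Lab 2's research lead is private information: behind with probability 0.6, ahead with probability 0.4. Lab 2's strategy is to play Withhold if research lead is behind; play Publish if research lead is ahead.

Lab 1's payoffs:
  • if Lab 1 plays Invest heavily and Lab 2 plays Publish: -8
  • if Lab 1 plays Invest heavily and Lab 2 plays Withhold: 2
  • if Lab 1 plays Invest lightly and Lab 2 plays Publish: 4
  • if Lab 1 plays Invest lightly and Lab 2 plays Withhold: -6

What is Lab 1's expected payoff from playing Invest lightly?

-2

Take the expectation over Lab 2's research lead, weighting each type's action by its prior probability.
E[Invest lightly] = 0.6·(-6) + 0.4·4 = (-3.6) + 1.6 = -2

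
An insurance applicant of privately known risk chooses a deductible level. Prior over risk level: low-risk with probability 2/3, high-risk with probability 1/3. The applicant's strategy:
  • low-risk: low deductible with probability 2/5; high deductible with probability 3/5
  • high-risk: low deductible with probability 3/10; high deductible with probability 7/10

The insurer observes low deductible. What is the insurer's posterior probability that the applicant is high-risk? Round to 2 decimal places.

Apply Bayes' rule using the sender's strategy as the likelihood.
P(low deductible) = (2/3)·(2/5) + (1/3)·(3/10) = 11/30
P(high-risk | low deductible) = ((1/3)·(3/10)) / (11/30) = (1/10) / (11/30) = 3/11

0.27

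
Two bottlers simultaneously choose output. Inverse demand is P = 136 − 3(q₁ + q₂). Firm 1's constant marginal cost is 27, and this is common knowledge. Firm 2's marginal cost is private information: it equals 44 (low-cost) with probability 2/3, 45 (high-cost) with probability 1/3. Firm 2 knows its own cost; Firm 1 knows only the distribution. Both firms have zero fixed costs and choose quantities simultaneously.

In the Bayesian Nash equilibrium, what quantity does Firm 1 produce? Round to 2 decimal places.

14.04

Type-c best response for Firm 2: q₂(c) = (136 − c)/6 − q₁/2.
Firm 1 maximizes expected profit; its first-order condition is 136 − 6q₁ − 3E[q₂] − 27 = 0.
Substituting E[q₂] and solving: E[c₂] = 44.3333, so q₁ = (136 − 2·27 + 44.3333)/9 = 14.037.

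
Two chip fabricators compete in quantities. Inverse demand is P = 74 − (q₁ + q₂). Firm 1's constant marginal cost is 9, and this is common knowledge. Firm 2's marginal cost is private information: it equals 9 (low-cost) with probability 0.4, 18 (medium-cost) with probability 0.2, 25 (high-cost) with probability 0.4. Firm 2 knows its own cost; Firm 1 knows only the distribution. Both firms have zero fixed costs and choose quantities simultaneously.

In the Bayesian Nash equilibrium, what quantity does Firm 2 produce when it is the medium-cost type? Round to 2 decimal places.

Each type of Firm 2 best-responds to q₁; Firm 1 best-responds to the expected q₂ over Firm 2's types.
Firm 2 with cost c maximizes (74 − (q₁+q₂) − c)·q₂, giving q₂(c) = (74 − c − q₁)/2.
E[c₂] = 0.4·9 + 0.2·18 + 0.4·25 = 17.2
Firm 1's FOC against E[q₂] yields q₁ = (74 − 2·9 + E[c₂])/3 = (74 − 18 + 17.2)/3 = 24.4.
q₂(medium-cost) = (74 − 18 − 24.4)/2 = 15.8.

15.80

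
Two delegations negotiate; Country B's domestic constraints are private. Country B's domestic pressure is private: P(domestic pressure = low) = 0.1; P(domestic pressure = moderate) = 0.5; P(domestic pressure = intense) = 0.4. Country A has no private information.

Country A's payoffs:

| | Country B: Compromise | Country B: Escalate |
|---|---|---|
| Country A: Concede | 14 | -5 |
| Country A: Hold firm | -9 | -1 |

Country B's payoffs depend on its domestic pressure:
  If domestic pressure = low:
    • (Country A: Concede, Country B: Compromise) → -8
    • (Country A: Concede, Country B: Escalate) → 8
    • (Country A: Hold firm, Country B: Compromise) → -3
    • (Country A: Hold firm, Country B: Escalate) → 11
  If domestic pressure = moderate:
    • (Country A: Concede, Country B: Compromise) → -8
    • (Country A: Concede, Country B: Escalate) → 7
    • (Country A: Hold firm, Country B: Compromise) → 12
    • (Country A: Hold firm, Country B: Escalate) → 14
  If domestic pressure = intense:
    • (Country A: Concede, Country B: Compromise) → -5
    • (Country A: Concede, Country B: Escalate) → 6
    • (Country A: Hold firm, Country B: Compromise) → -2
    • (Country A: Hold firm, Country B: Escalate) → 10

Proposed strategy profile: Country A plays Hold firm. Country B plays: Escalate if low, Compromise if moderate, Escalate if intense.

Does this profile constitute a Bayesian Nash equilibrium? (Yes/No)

A profile is a BNE iff every type of every player is best-responding given beliefs about the other side.
Country A plays Hold firm: E[Hold firm] = 0.1·(-1) + 0.5·(-9) + 0.4·(-1) = -5; E[Concede] = 4.5. Not best-responding. ✗
Country B (domestic pressure low), facing Hold firm: Compromise gives -3, Escalate gives 11. Proposed Escalate is best. ✓
Country B (domestic pressure moderate), facing Hold firm: Compromise gives 12, Escalate gives 14. Proposed Compromise is not best — profitable deviation exists. ✗
Country B (domestic pressure intense), facing Hold firm: Compromise gives -2, Escalate gives 10. Proposed Escalate is best. ✓

No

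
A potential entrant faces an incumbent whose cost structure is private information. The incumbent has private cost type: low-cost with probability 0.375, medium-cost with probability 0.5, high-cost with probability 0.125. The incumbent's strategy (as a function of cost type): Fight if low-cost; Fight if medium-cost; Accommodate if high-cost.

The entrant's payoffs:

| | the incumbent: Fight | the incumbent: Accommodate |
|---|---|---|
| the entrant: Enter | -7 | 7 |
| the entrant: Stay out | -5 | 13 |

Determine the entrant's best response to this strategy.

E[Enter] = 0.375·(-7) + 0.5·(-7) + 0.125·(7) = -5.25
E[Stay out] = 0.375·(-5) + 0.5·(-5) + 0.125·(13) = -2.75
Best response: Stay out (-2.75 is the largest).

Stay out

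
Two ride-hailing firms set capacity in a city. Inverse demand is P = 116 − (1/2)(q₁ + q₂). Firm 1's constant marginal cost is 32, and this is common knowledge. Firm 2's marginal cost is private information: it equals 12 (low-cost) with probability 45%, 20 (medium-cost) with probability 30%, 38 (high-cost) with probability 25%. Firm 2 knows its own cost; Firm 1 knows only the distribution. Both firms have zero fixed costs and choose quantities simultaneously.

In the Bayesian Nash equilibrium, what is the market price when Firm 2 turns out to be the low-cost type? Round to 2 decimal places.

51.85

Type-c best response for Firm 2: q₂(c) = (116 − c) − q₁/2.
Firm 1 maximizes expected profit; its first-order condition is 116 − q₁ − (1/2)E[q₂] − 32 = 0.
Substituting E[q₂] and solving: E[c₂] = 20.9, so q₁ = (116 − 2·32 + 20.9)/(3/2) = 48.6.
q₂(low-cost) = 79.7, so P = 116 − (1/2)·(48.6 + 79.7) = 51.85.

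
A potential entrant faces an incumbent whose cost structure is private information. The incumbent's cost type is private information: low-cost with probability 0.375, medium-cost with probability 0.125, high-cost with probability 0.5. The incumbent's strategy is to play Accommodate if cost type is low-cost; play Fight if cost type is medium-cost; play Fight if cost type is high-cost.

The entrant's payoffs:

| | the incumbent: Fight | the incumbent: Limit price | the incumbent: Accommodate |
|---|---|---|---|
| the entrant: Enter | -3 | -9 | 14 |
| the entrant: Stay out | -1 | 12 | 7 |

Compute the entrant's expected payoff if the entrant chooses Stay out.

Take the expectation over the incumbent's cost type, weighting each type's action by its prior probability.
E[Stay out] = 0.375·7 + 0.125·(-1) + 0.5·(-1) = 2.625 + (-0.125) + (-0.5) = 2

2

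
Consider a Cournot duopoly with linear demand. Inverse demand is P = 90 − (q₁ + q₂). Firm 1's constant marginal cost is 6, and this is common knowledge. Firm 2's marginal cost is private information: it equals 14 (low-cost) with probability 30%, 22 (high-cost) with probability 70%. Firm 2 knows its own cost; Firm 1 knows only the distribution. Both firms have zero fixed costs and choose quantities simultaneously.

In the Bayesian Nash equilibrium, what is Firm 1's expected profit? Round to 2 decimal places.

1058.42

Type-c best response for Firm 2: q₂(c) = (90 − c)/2 − q₁/2.
Firm 1 maximizes expected profit; its first-order condition is 90 − 2q₁ − E[q₂] − 6 = 0.
Substituting E[q₂] and solving: E[c₂] = 19.6, so q₁ = (90 − 2·6 + 19.6)/3 = 32.5333.
E[P] = 90 − (q₁ + E[q₂]) = 38.5333; Firm 1's expected profit = (E[P] − 6)·q₁ = (38.5333 − 6)·32.5333 = 1058.42.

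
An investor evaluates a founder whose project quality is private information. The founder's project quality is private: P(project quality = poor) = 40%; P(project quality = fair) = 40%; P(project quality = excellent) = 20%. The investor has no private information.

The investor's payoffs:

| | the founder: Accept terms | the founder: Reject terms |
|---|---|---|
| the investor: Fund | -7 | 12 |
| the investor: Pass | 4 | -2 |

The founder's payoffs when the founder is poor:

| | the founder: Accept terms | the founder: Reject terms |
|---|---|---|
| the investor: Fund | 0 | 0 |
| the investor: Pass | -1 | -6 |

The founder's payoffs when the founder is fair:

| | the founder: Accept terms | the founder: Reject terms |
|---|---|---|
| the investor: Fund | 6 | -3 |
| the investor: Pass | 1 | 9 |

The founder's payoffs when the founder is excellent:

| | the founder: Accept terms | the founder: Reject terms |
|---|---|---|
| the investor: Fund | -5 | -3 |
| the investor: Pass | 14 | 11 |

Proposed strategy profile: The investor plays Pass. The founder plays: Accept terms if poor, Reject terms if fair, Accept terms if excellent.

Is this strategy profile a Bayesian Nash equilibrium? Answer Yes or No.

Yes

The investor plays Pass: E[Pass] = 0.4·(4) + 0.4·(-2) + 0.2·(4) = 1.6; E[Fund] = 0.6. Best-responding. ✓
The founder (project quality poor), facing Pass: Accept terms gives -1, Reject terms gives -6. Proposed Accept terms is best. ✓
The founder (project quality fair), facing Pass: Accept terms gives 1, Reject terms gives 9. Proposed Reject terms is best. ✓
The founder (project quality excellent), facing Pass: Accept terms gives 14, Reject terms gives 11. Proposed Accept terms is best. ✓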